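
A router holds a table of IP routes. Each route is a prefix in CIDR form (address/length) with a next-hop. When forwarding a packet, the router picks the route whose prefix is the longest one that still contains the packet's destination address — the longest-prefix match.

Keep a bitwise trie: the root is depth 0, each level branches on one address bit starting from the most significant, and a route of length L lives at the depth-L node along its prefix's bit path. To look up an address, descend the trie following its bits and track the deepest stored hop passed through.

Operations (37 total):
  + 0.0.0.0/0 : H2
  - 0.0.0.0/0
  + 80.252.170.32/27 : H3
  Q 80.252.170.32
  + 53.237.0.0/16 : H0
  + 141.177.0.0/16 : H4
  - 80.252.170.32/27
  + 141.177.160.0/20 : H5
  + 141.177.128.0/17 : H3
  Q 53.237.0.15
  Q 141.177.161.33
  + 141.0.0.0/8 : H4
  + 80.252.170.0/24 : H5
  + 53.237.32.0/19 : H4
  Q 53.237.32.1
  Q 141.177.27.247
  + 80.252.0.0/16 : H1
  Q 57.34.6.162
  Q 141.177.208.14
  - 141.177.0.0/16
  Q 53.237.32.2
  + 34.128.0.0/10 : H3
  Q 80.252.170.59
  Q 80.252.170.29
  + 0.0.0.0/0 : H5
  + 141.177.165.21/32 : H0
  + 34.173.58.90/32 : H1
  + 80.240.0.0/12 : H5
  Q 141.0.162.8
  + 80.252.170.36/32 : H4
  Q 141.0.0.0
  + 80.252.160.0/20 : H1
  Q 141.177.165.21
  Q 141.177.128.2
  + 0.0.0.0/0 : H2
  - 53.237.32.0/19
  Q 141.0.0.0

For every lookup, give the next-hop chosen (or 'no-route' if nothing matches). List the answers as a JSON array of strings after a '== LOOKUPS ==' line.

Trace:
  + 0.0.0.0/0 (H2) depth=0
  - 0.0.0.0/0 clear@0
  + 80.252.170.32/27 (H3) depth=27
  Q 80.252.170.32: descend 010100001111110010101010001 ; hops seen [H3] ; pick H3
  + 53.237.0.0/16 (H0) depth=16
  + 141.177.0.0/16 (H4) depth=16
  - 80.252.170.32/27 clear@27
  + 141.177.160.0/20 (H5) depth=20
  + 141.177.128.0/17 (H3) depth=17
  Q 53.237.0.15: descend 0011010111101101 ; hops seen [H0] ; pick H0
  Q 141.177.161.33: descend 10001101101100011010 ; hops seen [H4,H3,H5] ; pick H5
  + 141.0.0.0/8 (H4) depth=8
  + 80.252.170.0/24 (H5) depth=24
  + 53.237.32.0/19 (H4) depth=19
  Q 53.237.32.1: descend 0011010111101101001 ; hops seen [H0,H4] ; pick H4
  Q 141.177.27.247: descend 1000110110110001 ; hops seen [H4,H4] ; pick H4
  + 80.252.0.0/16 (H1) depth=16
  Q 57.34.6.162: descend 0011 ; hops seen [∅] ; pick no-route
  Q 141.177.208.14: descend 10001101101100011 ; hops seen [H4,H4,H3] ; pick H3
  - 141.177.0.0/16 clear@16
  Q 53.237.32.2: descend 0011010111101101001 ; hops seen [H0,H4] ; pick H4
  + 34.128.0.0/10 (H3) depth=10
  Q 80.252.170.59: descend 010100001111110010101010001 ; hops seen [H1,H5] ; pick H5
  Q 80.252.170.29: descend 01010000111111001010101000 ; hops seen [H1,H5] ; pick H5
  + 0.0.0.0/0 (H5) depth=0
  + 141.177.165.21/32 (H0) depth=32
  + 34.173.58.90/32 (H1) depth=32
  + 80.240.0.0/12 (H5) depth=12
  Q 141.0.162.8: descend 10001101 ; hops seen [H5,H4] ; pick H4
  + 80.252.170.36/32 (H4) depth=32
  Q 141.0.0.0: descend 10001101 ; hops seen [H5,H4] ; pick H4
  + 80.252.160.0/20 (H1) depth=20
  Q 141.177.165.21: descend 10001101101100011010010100010101 ; hops seen [H5,H4,H3,H5,H0] ; pick H0
  Q 141.177.128.2: descend 100011011011000110 ; hops seen [H5,H4,H3] ; pick H3
  + 0.0.0.0/0 (H2) depth=0
  - 53.237.32.0/19 clear@19
  Q 141.0.0.0: descend 10001101 ; hops seen [H2,H4] ; pick H4

== LOOKUPS ==
["H3","H0","H5","H4","H4","no-route","H3","H4","H5","H5","H4","H4","H0","H3","H4"]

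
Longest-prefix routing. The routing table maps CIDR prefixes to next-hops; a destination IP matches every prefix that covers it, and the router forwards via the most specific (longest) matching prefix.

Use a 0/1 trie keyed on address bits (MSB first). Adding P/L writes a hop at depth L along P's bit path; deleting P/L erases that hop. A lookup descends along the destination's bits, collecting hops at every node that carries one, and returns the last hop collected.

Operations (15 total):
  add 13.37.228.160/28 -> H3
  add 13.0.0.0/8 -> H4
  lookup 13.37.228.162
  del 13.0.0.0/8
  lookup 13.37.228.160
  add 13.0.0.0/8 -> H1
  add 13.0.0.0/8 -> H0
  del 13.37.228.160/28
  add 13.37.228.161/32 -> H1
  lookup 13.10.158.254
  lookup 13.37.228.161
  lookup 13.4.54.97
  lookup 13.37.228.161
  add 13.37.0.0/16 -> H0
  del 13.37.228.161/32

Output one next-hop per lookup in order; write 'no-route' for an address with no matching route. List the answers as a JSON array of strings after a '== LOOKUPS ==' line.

Trace:
  + 13.37.228.160/28 (H3) depth=28
  + 13.0.0.0/8 (H4) depth=8
  Q 13.37.228.162: descend 0000110100100101111001001010 ; hops seen [H4,H3] ; pick H3
  del 13.0.0.0/8 (clear depth 8)
  Q 13.37.228.160: descend 0000110100100101111001001010 ; hops seen [H3] ; pick H3
  + 13.0.0.0/8 (H1) depth=8
  + 13.0.0.0/8 (H0) depth=8
  del 13.37.228.160/28 (clear depth 28)
  + 13.37.228.161/32 (H1) depth=32
  Q 13.10.158.254: descend 0000110100 ; hops seen [H0] ; pick H0
  Q 13.37.228.161: descend 00001101001001011110010010100001 ; hops seen [H0,H1] ; pick H1
  Q 13.4.54.97: descend 0000110100 ; hops seen [H0] ; pick H0
  Q 13.37.228.161: descend 00001101001001011110010010100001 ; hops seen [H0,H1] ; pick H1
  + 13.37.0.0/16 (H0) depth=16
  del 13.37.228.161/32 (clear depth 32)

== LOOKUPS ==
["H3","H3","H0","H1","H0","H1"]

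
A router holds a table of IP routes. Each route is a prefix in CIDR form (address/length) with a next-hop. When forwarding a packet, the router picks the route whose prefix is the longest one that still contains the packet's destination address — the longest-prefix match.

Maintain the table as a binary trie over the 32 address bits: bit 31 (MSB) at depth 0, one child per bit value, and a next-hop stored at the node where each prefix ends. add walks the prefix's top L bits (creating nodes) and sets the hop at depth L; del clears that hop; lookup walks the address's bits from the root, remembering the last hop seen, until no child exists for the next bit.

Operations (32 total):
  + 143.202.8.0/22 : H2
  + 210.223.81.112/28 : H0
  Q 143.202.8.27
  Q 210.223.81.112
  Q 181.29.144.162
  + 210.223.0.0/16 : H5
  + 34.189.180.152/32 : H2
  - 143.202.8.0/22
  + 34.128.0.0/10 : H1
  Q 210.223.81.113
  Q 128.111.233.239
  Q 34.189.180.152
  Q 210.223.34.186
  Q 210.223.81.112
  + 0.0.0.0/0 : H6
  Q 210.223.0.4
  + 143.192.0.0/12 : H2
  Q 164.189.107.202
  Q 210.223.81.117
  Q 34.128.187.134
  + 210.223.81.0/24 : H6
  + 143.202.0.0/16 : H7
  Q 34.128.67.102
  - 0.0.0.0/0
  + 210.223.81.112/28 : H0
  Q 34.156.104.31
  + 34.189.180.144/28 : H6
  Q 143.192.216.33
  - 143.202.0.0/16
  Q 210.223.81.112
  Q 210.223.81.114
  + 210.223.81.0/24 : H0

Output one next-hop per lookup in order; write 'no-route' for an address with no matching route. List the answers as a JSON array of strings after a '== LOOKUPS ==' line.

Process each operation:
  add 143.202.8.0/22 -> H2 at depth 22
  add 210.223.81.112/28 -> H0 at depth 28
  lookup 143.202.8.27: bits 1000111111001010000010 walk d0:-→d1:-→d2:-→d3:-→d4:-→d5:-→d6:-→d7:-→d8:-→d9:-→d10:-→d11:-→d12:-→d13:-→d14:-→d15:-→d16:-→d17:-→d18:-→d19:-→d20:-→d21:-→d22:H2 -> H2
  lookup 210.223.81.112: bits 1101001011011111010100010111 walk d0:-→d1:-→d2:-→d3:-→d4:-→d5:-→d6:-→d7:-→d8:-→d9:-→d10:-→d11:-→d12:-→d13:-→d14:-→d15:-→d16:-→d17:-→d18:-→d19:-→d20:-→d21:-→d22:-→d23:-→d24:-→d25:-→d26:-→d27:-→d28:H0 -> H0
  lookup 181.29.144.162: bits 10 walk d0:-→d1:-→d2:- -> no-route
  add 210.223.0.0/16 -> H5 at depth 16
  add 34.189.180.152/32 -> H2 at depth 32
  del 143.202.8.0/22 (clear depth 22)
  add 34.128.0.0/10 -> H1 at depth 10
  lookup 210.223.81.113: bits 1101001011011111010100010111 walk d0:-→d1:-→d2:-→d3:-→d4:-→d5:-→d6:-→d7:-→d8:-→d9:-→d10:-→d11:-→d12:-→d13:-→d14:-→d15:-→d16:H5→d17:-→d18:-→d19:-→d20:-→d21:-→d22:-→d23:-→d24:-→d25:-→d26:-→d27:-→d28:H0 -> H0
  lookup 128.111.233.239: bits 1000 walk d0:-→d1:-→d2:-→d3:-→d4:- -> no-route
  lookup 34.189.180.152: bits 00100010101111011011010010011000 walk d0:-→d1:-→d2:-→d3:-→d4:-→d5:-→d6:-→d7:-→d8:-→d9:-→d10:H1→d11:-→d12:-→d13:-→d14:-→d15:-→d16:-→d17:-→d18:-→d19:-→d20:-→d21:-→d22:-→d23:-→d24:-→d25:-→d26:-→d27:-→d28:-→d29:-→d30:-→d31:-→d32:H2 -> H2
  lookup 210.223.34.186: bits 11010010110111110 walk d0:-→d1:-→d2:-→d3:-→d4:-→d5:-→d6:-→d7:-→d8:-→d9:-→d10:-→d11:-→d12:-→d13:-→d14:-→d15:-→d16:H5→d17:- -> H5
  lookup 210.223.81.112: bits 1101001011011111010100010111 walk d0:-→d1:-→d2:-→d3:-→d4:-→d5:-→d6:-→d7:-→d8:-→d9:-→d10:-→d11:-→d12:-→d13:-→d14:-→d15:-→d16:H5→d17:-→d18:-→d19:-→d20:-→d21:-→d22:-→d23:-→d24:-→d25:-→d26:-→d27:-→d28:H0 -> H0
  add 0.0.0.0/0 -> H6 at depth 0
  lookup 210.223.0.4: bits 11010010110111110 walk d0:H6→d1:-→d2:-→d3:-→d4:-→d5:-→d6:-→d7:-→d8:-→d9:-→d10:-→d11:-→d12:-→d13:-→d14:-→d15:-→d16:H5→d17:- -> H5
  add 143.192.0.0/12 -> H2 at depth 12
  lookup 164.189.107.202: bits 10 walk d0:H6→d1:-→d2:- -> H6
  lookup 210.223.81.117: bits 1101001011011111010100010111 walk d0:H6→d1:-→d2:-→d3:-→d4:-→d5:-→d6:-→d7:-→d8:-→d9:-→d10:-→d11:-→d12:-→d13:-→d14:-→d15:-→d16:H5→d17:-→d18:-→d19:-→d20:-→d21:-→d22:-→d23:-→d24:-→d25:-→d26:-→d27:-→d28:H0 -> H0
  lookup 34.128.187.134: bits 0010001010 walk d0:H6→d1:-→d2:-→d3:-→d4:-→d5:-→d6:-→d7:-→d8:-→d9:-→d10:H1 -> H1
  add 210.223.81.0/24 -> H6 at depth 24
  add 143.202.0.0/16 -> H7 at depth 16
  lookup 34.128.67.102: bits 0010001010 walk d0:H6→d1:-→d2:-→d3:-→d4:-→d5:-→d6:-→d7:-→d8:-→d9:-→d10:H1 -> H1
  del 0.0.0.0/0 (clear depth 0)
  add 210.223.81.112/28 -> H0 at depth 28
  lookup 34.156.104.31: bits 0010001010 walk d0:-→d1:-→d2:-→d3:-→d4:-→d5:-→d6:-→d7:-→d8:-→d9:-→d10:H1 -> H1
  add 34.189.180.144/28 -> H6 at depth 28
  lookup 143.192.216.33: bits 100011111100 walk d0:-→d1:-→d2:-→d3:-→d4:-→d5:-→d6:-→d7:-→d8:-→d9:-→d10:-→d11:-→d12:H2 -> H2
  del 143.202.0.0/16 (clear depth 16)
  lookup 210.223.81.112: bits 1101001011011111010100010111 walk d0:-→d1:-→d2:-→d3:-→d4:-→d5:-→d6:-→d7:-→d8:-→d9:-→d10:-→d11:-→d12:-→d13:-→d14:-→d15:-→d16:H5→d17:-→d18:-→d19:-→d20:-→d21:-→d22:-→d23:-→d24:H6→d25:-→d26:-→d27:-→d28:H0 -> H0
  lookup 210.223.81.114: bits 1101001011011111010100010111 walk d0:-→d1:-→d2:-→d3:-→d4:-→d5:-→d6:-→d7:-→d8:-→d9:-→d10:-→d11:-→d12:-→d13:-→d14:-→d15:-→d16:H5→d17:-→d18:-→d19:-→d20:-→d21:-→d22:-→d23:-→d24:H6→d25:-→d26:-→d27:-→d28:H0 -> H0
  add 210.223.81.0/24 -> H0 at depth 24

== LOOKUPS ==
["H2","H0","no-route","H0","no-route","H2","H5","H0","H5","H6","H0","H1","H1","H1","H2","H0","H0"]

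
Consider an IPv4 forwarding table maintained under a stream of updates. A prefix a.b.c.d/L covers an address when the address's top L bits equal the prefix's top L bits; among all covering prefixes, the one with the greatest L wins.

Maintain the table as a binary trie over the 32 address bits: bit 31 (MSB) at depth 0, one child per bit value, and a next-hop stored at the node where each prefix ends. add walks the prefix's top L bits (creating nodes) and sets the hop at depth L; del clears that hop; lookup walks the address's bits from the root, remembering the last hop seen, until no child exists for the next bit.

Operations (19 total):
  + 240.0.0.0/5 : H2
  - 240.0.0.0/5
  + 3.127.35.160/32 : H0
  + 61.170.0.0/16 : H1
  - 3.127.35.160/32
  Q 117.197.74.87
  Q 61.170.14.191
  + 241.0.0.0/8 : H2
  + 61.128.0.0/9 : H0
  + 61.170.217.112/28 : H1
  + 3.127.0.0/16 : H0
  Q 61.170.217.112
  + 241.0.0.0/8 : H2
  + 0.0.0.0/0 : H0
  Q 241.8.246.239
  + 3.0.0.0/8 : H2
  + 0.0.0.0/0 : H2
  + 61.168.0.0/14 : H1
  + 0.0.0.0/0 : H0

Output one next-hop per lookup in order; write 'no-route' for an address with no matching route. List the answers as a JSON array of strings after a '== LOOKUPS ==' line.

Apply in order:
  + 240.0.0.0/5 (H2) depth=5
  - 240.0.0.0/5 clear@5
  + 3.127.35.160/32 (H0) depth=32
  + 61.170.0.0/16 (H1) depth=16
  - 3.127.35.160/32 clear@32
  Q 117.197.74.87: descend 0 ; hops seen [∅] ; pick no-route
  Q 61.170.14.191: descend 0011110110101010 ; hops seen [H1] ; pick H1
  + 241.0.0.0/8 (H2) depth=8
  + 61.128.0.0/9 (H0) depth=9
  + 61.170.217.112/28 (H1) depth=28
  + 3.127.0.0/16 (H0) depth=16
  Q 61.170.217.112: descend 0011110110101010110110010111 ; hops seen [H0,H1,H1] ; pick H1
  + 241.0.0.0/8 (H2) depth=8
  + 0.0.0.0/0 (H0) depth=0
  Q 241.8.246.239: descend 11110001 ; hops seen [H0,H2] ; pick H2
  + 3.0.0.0/8 (H2) depth=8
  + 0.0.0.0/0 (H2) depth=0
  + 61.168.0.0/14 (H1) depth=14
  + 0.0.0.0/0 (H0) depth=0

== LOOKUPS ==
["no-route","H1","H1","H2"]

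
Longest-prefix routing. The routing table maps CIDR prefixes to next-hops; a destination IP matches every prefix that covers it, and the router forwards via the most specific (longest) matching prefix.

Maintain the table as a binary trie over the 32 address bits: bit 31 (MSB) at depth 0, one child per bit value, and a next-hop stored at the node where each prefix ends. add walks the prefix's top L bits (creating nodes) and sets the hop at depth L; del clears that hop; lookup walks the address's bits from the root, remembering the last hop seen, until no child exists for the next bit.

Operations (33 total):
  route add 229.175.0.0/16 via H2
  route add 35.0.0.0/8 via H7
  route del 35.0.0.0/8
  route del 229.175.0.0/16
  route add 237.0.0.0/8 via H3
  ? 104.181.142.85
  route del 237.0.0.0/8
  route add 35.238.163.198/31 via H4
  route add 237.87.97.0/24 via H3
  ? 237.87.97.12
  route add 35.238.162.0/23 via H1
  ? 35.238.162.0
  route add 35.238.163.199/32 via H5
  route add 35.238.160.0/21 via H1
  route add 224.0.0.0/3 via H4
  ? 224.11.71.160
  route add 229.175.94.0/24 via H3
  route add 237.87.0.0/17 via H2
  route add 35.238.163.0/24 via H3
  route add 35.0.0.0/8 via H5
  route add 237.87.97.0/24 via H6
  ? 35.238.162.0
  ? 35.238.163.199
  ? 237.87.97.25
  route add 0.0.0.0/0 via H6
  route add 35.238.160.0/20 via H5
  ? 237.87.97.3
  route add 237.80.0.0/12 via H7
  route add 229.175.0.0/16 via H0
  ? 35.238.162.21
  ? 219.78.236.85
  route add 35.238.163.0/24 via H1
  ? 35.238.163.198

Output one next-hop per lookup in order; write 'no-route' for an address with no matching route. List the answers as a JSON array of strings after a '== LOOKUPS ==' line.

Trace:
  add 229.175.0.0/16 -> H2 at depth 16
  add 35.0.0.0/8 -> H7 at depth 8
  del 35.0.0.0/8 (clear depth 8)
  del 229.175.0.0/16 (clear depth 16)
  add 237.0.0.0/8 -> H3 at depth 8
  ? 104.181.142.85  path d0:-→d1:-  best=no-route
  del 237.0.0.0/8 (clear depth 8)
  add 35.238.163.198/31 -> H4 at depth 31
  add 237.87.97.0/24 -> H3 at depth 24
  ? 237.87.97.12  path d0:-→d1:-→d2:-→d3:-→d4:-→d5:-→d6:-→d7:-→d8:-→d9:-→d10:-→d11:-→d12:-→d13:-→d14:-→d15:-→d16:-→d17:-→d18:-→d19:-→d20:-→d21:-→d22:-→d23:-→d24:H3  best=H3
  add 35.238.162.0/23 -> H1 at depth 23
  ? 35.238.162.0  path d0:-→d1:-→d2:-→d3:-→d4:-→d5:-→d6:-→d7:-→d8:-→d9:-→d10:-→d11:-→d12:-→d13:-→d14:-→d15:-→d16:-→d17:-→d18:-→d19:-→d20:-→d21:-→d22:-→d23:H1  best=H1
  add 35.238.163.199/32 -> H5 at depth 32
  add 35.238.160.0/21 -> H1 at depth 21
  add 224.0.0.0/3 -> H4 at depth 3
  ? 224.11.71.160  path d0:-→d1:-→d2:-→d3:H4→d4:-→d5:-  best=H4
  add 229.175.94.0/24 -> H3 at depth 24
  add 237.87.0.0/17 -> H2 at depth 17
  add 35.238.163.0/24 -> H3 at depth 24
  add 35.0.0.0/8 -> H5 at depth 8
  add 237.87.97.0/24 -> H6 at depth 24
  ? 35.238.162.0  path d0:-→d1:-→d2:-→d3:-→d4:-→d5:-→d6:-→d7:-→d8:H5→d9:-→d10:-→d11:-→d12:-→d13:-→d14:-→d15:-→d16:-→d17:-→d18:-→d19:-→d20:-→d21:H1→d22:-→d23:H1  best=H1
  ? 35.238.163.199  path d0:-→d1:-→d2:-→d3:-→d4:-→d5:-→d6:-→d7:-→d8:H5→d9:-→d10:-→d11:-→d12:-→d13:-→d14:-→d15:-→d16:-→d17:-→d18:-→d19:-→d20:-→d21:H1→d22:-→d23:H1→d24:H3→d25:-→d26:-→d27:-→d28:-→d29:-→d30:-→d31:H4→d32:H5  best=H5
  ? 237.87.97.25  path d0:-→d1:-→d2:-→d3:H4→d4:-→d5:-→d6:-→d7:-→d8:-→d9:-→d10:-→d11:-→d12:-→d13:-→d14:-→d15:-→d16:-→d17:H2→d18:-→d19:-→d20:-→d21:-→d22:-→d23:-→d24:H6  best=H6
  add 0.0.0.0/0 -> H6 at depth 0
  add 35.238.160.0/20 -> H5 at depth 20
  ? 237.87.97.3  path d0:H6→d1:-→d2:-→d3:H4→d4:-→d5:-→d6:-→d7:-→d8:-→d9:-→d10:-→d11:-→d12:-→d13:-→d14:-→d15:-→d16:-→d17:H2→d18:-→d19:-→d20:-→d21:-→d22:-→d23:-→d24:H6  best=H6
  add 237.80.0.0/12 -> H7 at depth 12
  add 229.175.0.0/16 -> H0 at depth 16
  ? 35.238.162.21  path d0:H6→d1:-→d2:-→d3:-→d4:-→d5:-→d6:-→d7:-→d8:H5→d9:-→d10:-→d11:-→d12:-→d13:-→d14:-→d15:-→d16:-→d17:-→d18:-→d19:-→d20:H5→d21:H1→d22:-→d23:H1  best=H1
  ? 219.78.236.85  path d0:H6→d1:-→d2:-  best=H6
  add 35.238.163.0/24 -> H1 at depth 24
  ? 35.238.163.198  path d0:H6→d1:-→d2:-→d3:-→d4:-→d5:-→d6:-→d7:-→d8:H5→d9:-→d10:-→d11:-→d12:-→d13:-→d14:-→d15:-→d16:-→d17:-→d18:-→d19:-→d20:H5→d21:H1→d22:-→d23:H1→d24:H1→d25:-→d26:-→d27:-→d28:-→d29:-→d30:-→d31:H4  best=H4

== LOOKUPS ==
["no-route","H3","H1","H4","H1","H5","H6","H6","H1","H6","H4"]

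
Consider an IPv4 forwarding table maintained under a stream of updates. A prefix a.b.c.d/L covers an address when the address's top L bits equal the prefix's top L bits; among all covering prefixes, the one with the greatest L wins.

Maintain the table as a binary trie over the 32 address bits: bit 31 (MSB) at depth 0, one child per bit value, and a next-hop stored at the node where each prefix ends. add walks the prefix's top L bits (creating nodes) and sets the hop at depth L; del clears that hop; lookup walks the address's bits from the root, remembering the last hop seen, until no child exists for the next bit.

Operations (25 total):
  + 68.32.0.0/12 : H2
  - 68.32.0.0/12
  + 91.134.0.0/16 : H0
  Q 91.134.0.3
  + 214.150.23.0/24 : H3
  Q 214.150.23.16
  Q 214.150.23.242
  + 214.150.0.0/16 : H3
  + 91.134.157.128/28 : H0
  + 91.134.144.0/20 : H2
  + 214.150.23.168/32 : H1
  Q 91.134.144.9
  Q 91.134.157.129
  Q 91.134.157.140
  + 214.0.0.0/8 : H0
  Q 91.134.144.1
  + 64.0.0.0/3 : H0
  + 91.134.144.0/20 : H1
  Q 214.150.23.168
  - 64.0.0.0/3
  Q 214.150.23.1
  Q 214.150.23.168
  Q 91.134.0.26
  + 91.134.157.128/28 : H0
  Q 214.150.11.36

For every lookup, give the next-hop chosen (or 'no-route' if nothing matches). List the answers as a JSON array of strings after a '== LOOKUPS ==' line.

Trace:
  + 68.32.0.0/12 (H2) depth=12
  del 68.32.0.0/12 (clear depth 12)
  + 91.134.0.0/16 (H0) depth=16
  Q 91.134.0.3: descend 0101101110000110 ; hops seen [H0] ; pick H0
  + 214.150.23.0/24 (H3) depth=24
  Q 214.150.23.16: descend 110101101001011000010111 ; hops seen [H3] ; pick H3
  Q 214.150.23.242: descend 110101101001011000010111 ; hops seen [H3] ; pick H3
  + 214.150.0.0/16 (H3) depth=16
  + 91.134.157.128/28 (H0) depth=28
  + 91.134.144.0/20 (H2) depth=20
  + 214.150.23.168/32 (H1) depth=32
  Q 91.134.144.9: descend 01011011100001101001 ; hops seen [H0,H2] ; pick H2
  Q 91.134.157.129: descend 0101101110000110100111011000 ; hops seen [H0,H2,H0] ; pick H0
  Q 91.134.157.140: descend 0101101110000110100111011000 ; hops seen [H0,H2,H0] ; pick H0
  + 214.0.0.0/8 (H0) depth=8
  Q 91.134.144.1: descend 01011011100001101001 ; hops seen [H0,H2] ; pick H2
  + 64.0.0.0/3 (H0) depth=3
  + 91.134.144.0/20 (H1) depth=20
  Q 214.150.23.168: descend 11010110100101100001011110101000 ; hops seen [H0,H3,H3,H1] ; pick H1
  del 64.0.0.0/3 (clear depth 3)
  Q 214.150.23.1: descend 110101101001011000010111 ; hops seen [H0,H3,H3] ; pick H3
  Q 214.150.23.168: descend 11010110100101100001011110101000 ; hops seen [H0,H3,H3,H1] ; pick H1
  Q 91.134.0.26: descend 0101101110000110 ; hops seen [H0] ; pick H0
  + 91.134.157.128/28 (H0) depth=28
  Q 214.150.11.36: descend 1101011010010110000 ; hops seen [H0,H3] ; pick H3

== LOOKUPS ==
["H0","H3","H3","H2","H0","H0","H2","H1","H3","H1","H0","H3"]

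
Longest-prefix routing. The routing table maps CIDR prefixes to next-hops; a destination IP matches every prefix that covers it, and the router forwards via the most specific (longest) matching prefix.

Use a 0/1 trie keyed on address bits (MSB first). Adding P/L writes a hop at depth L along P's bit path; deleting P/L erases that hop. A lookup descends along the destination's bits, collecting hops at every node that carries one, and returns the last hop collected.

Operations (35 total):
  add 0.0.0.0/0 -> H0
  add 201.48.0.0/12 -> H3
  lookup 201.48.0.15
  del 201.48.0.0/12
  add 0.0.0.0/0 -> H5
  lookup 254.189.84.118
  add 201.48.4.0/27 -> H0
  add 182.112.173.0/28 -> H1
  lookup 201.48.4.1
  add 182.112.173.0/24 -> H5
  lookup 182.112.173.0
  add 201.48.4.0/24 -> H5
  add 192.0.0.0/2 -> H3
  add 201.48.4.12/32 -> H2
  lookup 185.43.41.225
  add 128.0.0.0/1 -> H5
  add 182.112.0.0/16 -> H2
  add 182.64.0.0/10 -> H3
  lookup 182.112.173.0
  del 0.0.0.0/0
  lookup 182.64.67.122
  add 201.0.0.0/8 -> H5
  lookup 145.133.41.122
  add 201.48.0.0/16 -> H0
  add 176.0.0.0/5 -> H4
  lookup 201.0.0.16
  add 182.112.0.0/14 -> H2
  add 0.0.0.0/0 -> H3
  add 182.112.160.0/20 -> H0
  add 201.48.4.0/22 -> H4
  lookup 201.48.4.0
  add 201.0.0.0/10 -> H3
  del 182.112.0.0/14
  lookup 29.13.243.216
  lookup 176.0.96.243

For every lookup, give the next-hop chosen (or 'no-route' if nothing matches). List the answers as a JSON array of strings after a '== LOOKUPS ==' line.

Trace:
  + 0.0.0.0/0 (H0) depth=0
  + 201.48.0.0/12 (H3) depth=12
  Q 201.48.0.15: descend 110010010011 ; hops seen [H0,H3] ; pick H3
  - 201.48.0.0/12 clear@12
  + 0.0.0.0/0 (H5) depth=0
  Q 254.189.84.118: descend 11 ; hops seen [H5] ; pick H5
  + 201.48.4.0/27 (H0) depth=27
  + 182.112.173.0/28 (H1) depth=28
  Q 201.48.4.1: descend 110010010011000000000100000 ; hops seen [H5,H0] ; pick H0
  + 182.112.173.0/24 (H5) depth=24
  Q 182.112.173.0: descend 1011011001110000101011010000 ; hops seen [H5,H5,H1] ; pick H1
  + 201.48.4.0/24 (H5) depth=24
  + 192.0.0.0/2 (H3) depth=2
  + 201.48.4.12/32 (H2) depth=32
  Q 185.43.41.225: descend 1011 ; hops seen [H5] ; pick H5
  + 128.0.0.0/1 (H5) depth=1
  + 182.112.0.0/16 (H2) depth=16
  + 182.64.0.0/10 (H3) depth=10
  Q 182.112.173.0: descend 1011011001110000101011010000 ; hops seen [H5,H5,H3,H2,H5,H1] ; pick H1
  - 0.0.0.0/0 clear@0
  Q 182.64.67.122: descend 1011011001 ; hops seen [H5,H3] ; pick H3
  + 201.0.0.0/8 (H5) depth=8
  Q 145.133.41.122: descend 10 ; hops seen [H5] ; pick H5
  + 201.48.0.0/16 (H0) depth=16
  + 176.0.0.0/5 (H4) depth=5
  Q 201.0.0.16: descend 1100100100 ; hops seen [H5,H3,H5] ; pick H5
  + 182.112.0.0/14 (H2) depth=14
  + 0.0.0.0/0 (H3) depth=0
  + 182.112.160.0/20 (H0) depth=20
  + 201.48.4.0/22 (H4) depth=22
  Q 201.48.4.0: descend 1100100100110000000001000000 ; hops seen [H3,H5,H3,H5,H0,H4,H5,H0] ; pick H0
  + 201.0.0.0/10 (H3) depth=10
  - 182.112.0.0/14 clear@14
  Q 29.13.243.216: descend ε ; hops seen [H3] ; pick H3
  Q 176.0.96.243: descend 10110 ; hops seen [H3,H5,H4] ; pick H4

== LOOKUPS ==
["H3","H5","H0","H1","H5","H1","H3","H5","H5","H0","H3","H4"]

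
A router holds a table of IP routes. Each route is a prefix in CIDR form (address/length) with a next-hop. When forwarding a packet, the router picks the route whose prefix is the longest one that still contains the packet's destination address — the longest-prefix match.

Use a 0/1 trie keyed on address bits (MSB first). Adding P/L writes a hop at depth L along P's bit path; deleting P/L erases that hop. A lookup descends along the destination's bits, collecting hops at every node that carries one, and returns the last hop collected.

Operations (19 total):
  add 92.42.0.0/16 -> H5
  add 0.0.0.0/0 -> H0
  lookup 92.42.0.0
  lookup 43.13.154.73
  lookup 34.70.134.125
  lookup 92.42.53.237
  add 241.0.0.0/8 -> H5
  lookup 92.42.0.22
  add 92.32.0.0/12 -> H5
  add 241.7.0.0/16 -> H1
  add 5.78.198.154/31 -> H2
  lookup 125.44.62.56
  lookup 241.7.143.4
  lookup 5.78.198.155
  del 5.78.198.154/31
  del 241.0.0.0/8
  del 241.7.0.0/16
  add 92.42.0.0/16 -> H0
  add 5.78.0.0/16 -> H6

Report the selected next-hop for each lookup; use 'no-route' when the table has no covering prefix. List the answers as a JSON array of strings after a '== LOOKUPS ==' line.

Process each operation:
  add 92.42.0.0/16 -> H5 at depth 16
  add 0.0.0.0/0 -> H0 at depth 0
  ? 92.42.0.0  path d0:H0→d1:-→d2:-→d3:-→d4:-→d5:-→d6:-→d7:-→d8:-→d9:-→d10:-→d11:-→d12:-→d13:-→d14:-→d15:-→d16:H5  best=H5
  ? 43.13.154.73  path d0:H0→d1:-  best=H0
  ? 34.70.134.125  path d0:H0→d1:-  best=H0
  ? 92.42.53.237  path d0:H0→d1:-→d2:-→d3:-→d4:-→d5:-→d6:-→d7:-→d8:-→d9:-→d10:-→d11:-→d12:-→d13:-→d14:-→d15:-→d16:H5  best=H5
  add 241.0.0.0/8 -> H5 at depth 8
  ? 92.42.0.22  path d0:H0→d1:-→d2:-→d3:-→d4:-→d5:-→d6:-→d7:-→d8:-→d9:-→d10:-→d11:-→d12:-→d13:-→d14:-→d15:-→d16:H5  best=H5
  add 92.32.0.0/12 -> H5 at depth 12
  add 241.7.0.0/16 -> H1 at depth 16
  add 5.78.198.154/31 -> H2 at depth 31
  ? 125.44.62.56  path d0:H0→d1:-→d2:-  best=H0
  ? 241.7.143.4  path d0:H0→d1:-→d2:-→d3:-→d4:-→d5:-→d6:-→d7:-→d8:H5→d9:-→d10:-→d11:-→d12:-→d13:-→d14:-→d15:-→d16:H1  best=H1
  ? 5.78.198.155  path d0:H0→d1:-→d2:-→d3:-→d4:-→d5:-→d6:-→d7:-→d8:-→d9:-→d10:-→d11:-→d12:-→d13:-→d14:-→d15:-→d16:-→d17:-→d18:-→d19:-→d20:-→d21:-→d22:-→d23:-→d24:-→d25:-→d26:-→d27:-→d28:-→d29:-→d30:-→d31:H2  best=H2
  del 5.78.198.154/31 (clear depth 31)
  del 241.0.0.0/8 (clear depth 8)
  del 241.7.0.0/16 (clear depth 16)
  add 92.42.0.0/16 -> H0 at depth 16
  add 5.78.0.0/16 -> H6 at depth 16

== LOOKUPS ==
["H5","H0","H0","H5","H5","H0","H1","H2"]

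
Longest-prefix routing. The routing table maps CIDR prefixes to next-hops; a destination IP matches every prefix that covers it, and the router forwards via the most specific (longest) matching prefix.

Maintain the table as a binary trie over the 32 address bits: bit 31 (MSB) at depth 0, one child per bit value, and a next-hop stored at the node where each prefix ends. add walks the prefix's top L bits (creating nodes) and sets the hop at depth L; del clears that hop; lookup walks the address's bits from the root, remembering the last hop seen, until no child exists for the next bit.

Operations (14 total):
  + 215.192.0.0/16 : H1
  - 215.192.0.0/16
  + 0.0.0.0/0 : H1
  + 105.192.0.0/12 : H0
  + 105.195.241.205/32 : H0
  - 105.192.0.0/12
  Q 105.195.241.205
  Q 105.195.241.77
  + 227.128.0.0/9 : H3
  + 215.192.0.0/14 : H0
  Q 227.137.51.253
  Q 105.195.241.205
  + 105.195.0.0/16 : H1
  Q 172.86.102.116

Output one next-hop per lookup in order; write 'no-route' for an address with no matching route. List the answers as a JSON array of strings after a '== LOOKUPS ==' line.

Trace:
  + 215.192.0.0/16 (H1) depth=16
  - 215.192.0.0/16 clear@16
  + 0.0.0.0/0 (H1) depth=0
  + 105.192.0.0/12 (H0) depth=12
  + 105.195.241.205/32 (H0) depth=32
  - 105.192.0.0/12 clear@12
  lookup 105.195.241.205: bits 01101001110000111111000111001101 walk d0:H1→d1:-→d2:-→d3:-→d4:-→d5:-→d6:-→d7:-→d8:-→d9:-→d10:-→d11:-→d12:-→d13:-→d14:-→d15:-→d16:-→d17:-→d18:-→d19:-→d20:-→d21:-→d22:-→d23:-→d24:-→d25:-→d26:-→d27:-→d28:-→d29:-→d30:-→d31:-→d32:H0 -> H0
  lookup 105.195.241.77: bits 011010011100001111110001 walk d0:H1→d1:-→d2:-→d3:-→d4:-→d5:-→d6:-→d7:-→d8:-→d9:-→d10:-→d11:-→d12:-→d13:-→d14:-→d15:-→d16:-→d17:-→d18:-→d19:-→d20:-→d21:-→d22:-→d23:-→d24:- -> H1
  + 227.128.0.0/9 (H3) depth=9
  + 215.192.0.0/14 (H0) depth=14
  lookup 227.137.51.253: bits 111000111 walk d0:H1→d1:-→d2:-→d3:-→d4:-→d5:-→d6:-→d7:-→d8:-→d9:H3 -> H3
  lookup 105.195.241.205: bits 01101001110000111111000111001101 walk d0:H1→d1:-→d2:-→d3:-→d4:-→d5:-→d6:-→d7:-→d8:-→d9:-→d10:-→d11:-→d12:-→d13:-→d14:-→d15:-→d16:-→d17:-→d18:-→d19:-→d20:-→d21:-→d22:-→d23:-→d24:-→d25:-→d26:-→d27:-→d28:-→d29:-→d30:-→d31:-→d32:H0 -> H0
  + 105.195.0.0/16 (H1) depth=16
  lookup 172.86.102.116: bits 1 walk d0:H1→d1:- -> H1

== LOOKUPS ==
["H0","H1","H3","H0","H1"]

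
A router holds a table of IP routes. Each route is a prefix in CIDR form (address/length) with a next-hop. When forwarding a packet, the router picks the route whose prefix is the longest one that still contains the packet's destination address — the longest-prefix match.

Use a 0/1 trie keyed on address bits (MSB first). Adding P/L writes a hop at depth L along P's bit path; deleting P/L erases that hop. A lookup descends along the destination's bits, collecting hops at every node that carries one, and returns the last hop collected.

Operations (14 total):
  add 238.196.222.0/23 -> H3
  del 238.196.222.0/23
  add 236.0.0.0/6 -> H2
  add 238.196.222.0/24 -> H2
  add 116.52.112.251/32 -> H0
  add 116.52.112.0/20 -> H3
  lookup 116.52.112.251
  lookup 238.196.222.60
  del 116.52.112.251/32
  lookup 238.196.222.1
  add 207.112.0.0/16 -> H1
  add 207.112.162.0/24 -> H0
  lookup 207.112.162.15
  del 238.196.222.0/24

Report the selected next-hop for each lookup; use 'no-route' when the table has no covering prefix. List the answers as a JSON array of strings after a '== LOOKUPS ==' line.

Process each operation:
  add 238.196.222.0/23 -> H3 at depth 23
  - 238.196.222.0/23 clear@23
  add 236.0.0.0/6 -> H2 at depth 6
  add 238.196.222.0/24 -> H2 at depth 24
  add 116.52.112.251/32 -> H0 at depth 32
  add 116.52.112.0/20 -> H3 at depth 20
  ? 116.52.112.251  path d0:-→d1:-→d2:-→d3:-→d4:-→d5:-→d6:-→d7:-→d8:-→d9:-→d10:-→d11:-→d12:-→d13:-→d14:-→d15:-→d16:-→d17:-→d18:-→d19:-→d20:H3→d21:-→d22:-→d23:-→d24:-→d25:-→d26:-→d27:-→d28:-→d29:-→d30:-→d31:-→d32:H0  best=H0
  ? 238.196.222.60  path d0:-→d1:-→d2:-→d3:-→d4:-→d5:-→d6:H2→d7:-→d8:-→d9:-→d10:-→d11:-→d12:-→d13:-→d14:-→d15:-→d16:-→d17:-→d18:-→d19:-→d20:-→d21:-→d22:-→d23:-→d24:H2  best=H2
  - 116.52.112.251/32 clear@32
  ? 238.196.222.1  path d0:-→d1:-→d2:-→d3:-→d4:-→d5:-→d6:H2→d7:-→d8:-→d9:-→d10:-→d11:-→d12:-→d13:-→d14:-→d15:-→d16:-→d17:-→d18:-→d19:-→d20:-→d21:-→d22:-→d23:-→d24:H2  best=H2
  add 207.112.0.0/16 -> H1 at depth 16
  add 207.112.162.0/24 -> H0 at depth 24
  ? 207.112.162.15  path d0:-→d1:-→d2:-→d3:-→d4:-→d5:-→d6:-→d7:-→d8:-→d9:-→d10:-→d11:-→d12:-→d13:-→d14:-→d15:-→d16:H1→d17:-→d18:-→d19:-→d20:-→d21:-→d22:-→d23:-→d24:H0  best=H0
  - 238.196.222.0/24 clear@24

== LOOKUPS ==
["H0","H2","H2","H0"]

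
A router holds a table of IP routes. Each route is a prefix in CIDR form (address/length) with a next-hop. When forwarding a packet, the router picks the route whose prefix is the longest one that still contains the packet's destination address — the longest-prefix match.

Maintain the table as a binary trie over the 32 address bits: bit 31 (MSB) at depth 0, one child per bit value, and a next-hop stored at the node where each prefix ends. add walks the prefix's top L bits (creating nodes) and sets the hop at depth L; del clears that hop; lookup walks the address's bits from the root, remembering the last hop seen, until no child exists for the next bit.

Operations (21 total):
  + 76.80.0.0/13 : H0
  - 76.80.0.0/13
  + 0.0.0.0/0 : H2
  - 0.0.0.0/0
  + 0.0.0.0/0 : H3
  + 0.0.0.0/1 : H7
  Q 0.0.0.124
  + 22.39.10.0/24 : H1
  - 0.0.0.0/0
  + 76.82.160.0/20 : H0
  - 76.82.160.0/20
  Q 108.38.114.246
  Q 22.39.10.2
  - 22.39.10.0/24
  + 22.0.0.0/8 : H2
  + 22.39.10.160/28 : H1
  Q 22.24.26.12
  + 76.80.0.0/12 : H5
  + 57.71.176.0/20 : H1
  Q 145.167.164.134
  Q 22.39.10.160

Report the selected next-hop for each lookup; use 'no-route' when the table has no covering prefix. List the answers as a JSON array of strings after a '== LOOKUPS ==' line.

Apply in order:
  add 76.80.0.0/13 -> H0 at depth 13
  - 76.80.0.0/13 clear@13
  add 0.0.0.0/0 -> H2 at depth 0
  - 0.0.0.0/0 clear@0
  add 0.0.0.0/0 -> H3 at depth 0
  add 0.0.0.0/1 -> H7 at depth 1
  Q 0.0.0.124: descend 0 ; hops seen [H3,H7] ; pick H7
  add 22.39.10.0/24 -> H1 at depth 24
  - 0.0.0.0/0 clear@0
  add 76.82.160.0/20 -> H0 at depth 20
  - 76.82.160.0/20 clear@20
  Q 108.38.114.246: descend 01 ; hops seen [H7] ; pick H7
  Q 22.39.10.2: descend 000101100010011100001010 ; hops seen [H7,H1] ; pick H1
  - 22.39.10.0/24 clear@24
  add 22.0.0.0/8 -> H2 at depth 8
  add 22.39.10.160/28 -> H1 at depth 28
  Q 22.24.26.12: descend 0001011000 ; hops seen [H7,H2] ; pick H2
  add 76.80.0.0/12 -> H5 at depth 12
  add 57.71.176.0/20 -> H1 at depth 20
  Q 145.167.164.134: descend ε ; hops seen [∅] ; pick no-route
  Q 22.39.10.160: descend 0001011000100111000010101010 ; hops seen [H7,H2,H1] ; pick H1

== LOOKUPS ==
["H7","H7","H1","H2","no-route","H1"]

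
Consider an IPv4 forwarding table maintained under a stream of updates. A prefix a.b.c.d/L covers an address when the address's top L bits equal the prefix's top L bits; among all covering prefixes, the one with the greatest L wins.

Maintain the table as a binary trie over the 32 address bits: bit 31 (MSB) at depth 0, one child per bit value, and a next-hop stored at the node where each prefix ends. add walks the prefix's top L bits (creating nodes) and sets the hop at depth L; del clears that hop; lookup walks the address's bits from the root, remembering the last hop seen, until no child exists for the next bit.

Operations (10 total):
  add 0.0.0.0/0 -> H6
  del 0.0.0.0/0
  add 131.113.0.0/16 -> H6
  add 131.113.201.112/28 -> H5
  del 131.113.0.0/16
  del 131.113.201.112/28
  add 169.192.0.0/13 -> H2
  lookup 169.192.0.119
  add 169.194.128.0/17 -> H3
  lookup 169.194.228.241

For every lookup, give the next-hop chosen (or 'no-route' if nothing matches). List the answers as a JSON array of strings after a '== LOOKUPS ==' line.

Apply in order:
  + 0.0.0.0/0 (H6) depth=0
  del 0.0.0.0/0 (clear depth 0)
  + 131.113.0.0/16 (H6) depth=16
  + 131.113.201.112/28 (H5) depth=28
  del 131.113.0.0/16 (clear depth 16)
  del 131.113.201.112/28 (clear depth 28)
  + 169.192.0.0/13 (H2) depth=13
  ? 169.192.0.119  path d0:-→d1:-→d2:-→d3:-→d4:-→d5:-→d6:-→d7:-→d8:-→d9:-→d10:-→d11:-→d12:-→d13:H2  best=H2
  + 169.194.128.0/17 (H3) depth=17
  ? 169.194.228.241  path d0:-→d1:-→d2:-→d3:-→d4:-→d5:-→d6:-→d7:-→d8:-→d9:-→d10:-→d11:-→d12:-→d13:H2→d14:-→d15:-→d16:-→d17:H3  best=H3

== LOOKUPS ==
["H2","H3"]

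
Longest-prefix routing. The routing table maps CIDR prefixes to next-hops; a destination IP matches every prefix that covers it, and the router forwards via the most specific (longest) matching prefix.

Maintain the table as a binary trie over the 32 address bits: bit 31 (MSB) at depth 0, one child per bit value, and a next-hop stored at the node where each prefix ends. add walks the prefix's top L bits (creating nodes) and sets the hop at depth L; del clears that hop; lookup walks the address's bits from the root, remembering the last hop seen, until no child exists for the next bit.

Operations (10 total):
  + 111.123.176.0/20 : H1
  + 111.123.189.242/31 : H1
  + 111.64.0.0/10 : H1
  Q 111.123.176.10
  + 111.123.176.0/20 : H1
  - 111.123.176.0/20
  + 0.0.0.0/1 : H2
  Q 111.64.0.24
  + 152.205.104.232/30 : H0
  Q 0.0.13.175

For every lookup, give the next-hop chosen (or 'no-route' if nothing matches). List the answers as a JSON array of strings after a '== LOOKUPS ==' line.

Apply in order:
  add 111.123.176.0/20 -> H1 at depth 20
  add 111.123.189.242/31 -> H1 at depth 31
  add 111.64.0.0/10 -> H1 at depth 10
  ? 111.123.176.10  path d0:-→d1:-→d2:-→d3:-→d4:-→d5:-→d6:-→d7:-→d8:-→d9:-→d10:H1→d11:-→d12:-→d13:-→d14:-→d15:-→d16:-→d17:-→d18:-→d19:-→d20:H1  best=H1
  add 111.123.176.0/20 -> H1 at depth 20
  - 111.123.176.0/20 clear@20
  add 0.0.0.0/1 -> H2 at depth 1
  ? 111.64.0.24  path d0:-→d1:H2→d2:-→d3:-→d4:-→d5:-→d6:-→d7:-→d8:-→d9:-→d10:H1  best=H1
  add 152.205.104.232/30 -> H0 at depth 30
  ? 0.0.13.175  path d0:-→d1:H2  best=H2

== LOOKUPS ==
["H1","H1","H2"]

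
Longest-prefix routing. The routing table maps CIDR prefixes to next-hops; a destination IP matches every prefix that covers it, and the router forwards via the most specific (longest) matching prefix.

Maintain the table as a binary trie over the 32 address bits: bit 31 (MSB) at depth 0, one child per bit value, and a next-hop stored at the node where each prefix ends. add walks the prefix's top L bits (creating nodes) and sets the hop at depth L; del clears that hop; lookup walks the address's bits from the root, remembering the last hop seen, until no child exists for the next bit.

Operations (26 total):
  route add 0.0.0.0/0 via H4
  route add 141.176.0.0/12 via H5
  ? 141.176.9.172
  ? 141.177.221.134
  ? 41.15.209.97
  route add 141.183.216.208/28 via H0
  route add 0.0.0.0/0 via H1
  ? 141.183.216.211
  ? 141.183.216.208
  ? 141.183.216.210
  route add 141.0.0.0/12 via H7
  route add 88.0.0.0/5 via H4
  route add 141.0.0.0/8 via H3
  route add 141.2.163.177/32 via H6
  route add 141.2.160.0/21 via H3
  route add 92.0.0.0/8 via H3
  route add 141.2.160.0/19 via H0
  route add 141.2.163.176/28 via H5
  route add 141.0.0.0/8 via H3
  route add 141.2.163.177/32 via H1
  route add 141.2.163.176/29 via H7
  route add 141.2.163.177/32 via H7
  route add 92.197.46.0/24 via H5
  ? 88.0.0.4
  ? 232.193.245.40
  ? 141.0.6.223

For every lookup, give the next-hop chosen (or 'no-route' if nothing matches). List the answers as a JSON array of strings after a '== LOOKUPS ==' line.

Apply in order:
  + 0.0.0.0/0 (H4) depth=0
  + 141.176.0.0/12 (H5) depth=12
  lookup 141.176.9.172: bits 100011011011 walk d0:H4→d1:-→d2:-→d3:-→d4:-→d5:-→d6:-→d7:-→d8:-→d9:-→d10:-→d11:-→d12:H5 -> H5
  lookup 141.177.221.134: bits 100011011011 walk d0:H4→d1:-→d2:-→d3:-→d4:-→d5:-→d6:-→d7:-→d8:-→d9:-→d10:-→d11:-→d12:H5 -> H5
  lookup 41.15.209.97: bits ε walk d0:H4 -> H4
  + 141.183.216.208/28 (H0) depth=28
  + 0.0.0.0/0 (H1) depth=0
  lookup 141.183.216.211: bits 1000110110110111110110001101 walk d0:H1→d1:-→d2:-→d3:-→d4:-→d5:-→d6:-→d7:-→d8:-→d9:-→d10:-→d11:-→d12:H5→d13:-→d14:-→d15:-→d16:-→d17:-→d18:-→d19:-→d20:-→d21:-→d22:-→d23:-→d24:-→d25:-→d26:-→d27:-→d28:H0 -> H0
  lookup 141.183.216.208: bits 1000110110110111110110001101 walk d0:H1→d1:-→d2:-→d3:-→d4:-→d5:-→d6:-→d7:-→d8:-→d9:-→d10:-→d11:-→d12:H5→d13:-→d14:-→d15:-→d16:-→d17:-→d18:-→d19:-→d20:-→d21:-→d22:-→d23:-→d24:-→d25:-→d26:-→d27:-→d28:H0 -> H0
  lookup 141.183.216.210: bits 1000110110110111110110001101 walk d0:H1→d1:-→d2:-→d3:-→d4:-→d5:-→d6:-→d7:-→d8:-→d9:-→d10:-→d11:-→d12:H5→d13:-→d14:-→d15:-→d16:-→d17:-→d18:-→d19:-→d20:-→d21:-→d22:-→d23:-→d24:-→d25:-→d26:-→d27:-→d28:H0 -> H0
  + 141.0.0.0/12 (H7) depth=12
  + 88.0.0.0/5 (H4) depth=5
  + 141.0.0.0/8 (H3) depth=8
  + 141.2.163.177/32 (H6) depth=32
  + 141.2.160.0/21 (H3) depth=21
  + 92.0.0.0/8 (H3) depth=8
  + 141.2.160.0/19 (H0) depth=19
  + 141.2.163.176/28 (H5) depth=28
  + 141.0.0.0/8 (H3) depth=8
  + 141.2.163.177/32 (H1) depth=32
  + 141.2.163.176/29 (H7) depth=29
  + 141.2.163.177/32 (H7) depth=32
  + 92.197.46.0/24 (H5) depth=24
  lookup 88.0.0.4: bits 01011 walk d0:H1→d1:-→d2:-→d3:-→d4:-→d5:H4 -> H4
  lookup 232.193.245.40: bits 1 walk d0:H1→d1:- -> H1
  lookup 141.0.6.223: bits 10001101000000 walk d0:H1→d1:-→d2:-→d3:-→d4:-→d5:-→d6:-→d7:-→d8:H3→d9:-→d10:-→d11:-→d12:H7→d13:-→d14:- -> H7

== LOOKUPS ==
["H5","H5","H4","H0","H0","H0","H4","H1","H7"]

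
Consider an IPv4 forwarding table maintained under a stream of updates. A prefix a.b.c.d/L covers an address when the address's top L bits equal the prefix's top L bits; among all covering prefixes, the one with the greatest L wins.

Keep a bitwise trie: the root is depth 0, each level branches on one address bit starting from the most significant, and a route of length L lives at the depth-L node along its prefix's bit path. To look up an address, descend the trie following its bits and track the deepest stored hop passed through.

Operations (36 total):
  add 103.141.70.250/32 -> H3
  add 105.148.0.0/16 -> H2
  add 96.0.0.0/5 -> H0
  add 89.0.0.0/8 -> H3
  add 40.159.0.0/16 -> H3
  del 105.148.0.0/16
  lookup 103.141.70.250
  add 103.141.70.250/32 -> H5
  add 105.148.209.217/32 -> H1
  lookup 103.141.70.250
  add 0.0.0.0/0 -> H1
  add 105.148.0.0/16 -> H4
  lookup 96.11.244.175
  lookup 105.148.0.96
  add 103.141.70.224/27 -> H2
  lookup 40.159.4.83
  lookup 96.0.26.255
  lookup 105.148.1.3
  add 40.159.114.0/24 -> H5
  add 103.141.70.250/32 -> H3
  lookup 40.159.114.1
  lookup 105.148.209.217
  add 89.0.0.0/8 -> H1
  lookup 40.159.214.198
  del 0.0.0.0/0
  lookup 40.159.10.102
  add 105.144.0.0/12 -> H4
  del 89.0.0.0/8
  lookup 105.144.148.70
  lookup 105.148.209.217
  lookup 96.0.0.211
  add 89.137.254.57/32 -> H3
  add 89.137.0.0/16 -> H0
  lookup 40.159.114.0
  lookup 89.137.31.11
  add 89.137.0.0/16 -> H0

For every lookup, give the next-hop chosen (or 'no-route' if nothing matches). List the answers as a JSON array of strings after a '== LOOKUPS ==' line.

Process each operation:
  add 103.141.70.250/32 -> H3 at depth 32
  add 105.148.0.0/16 -> H2 at depth 16
  add 96.0.0.0/5 -> H0 at depth 5
  add 89.0.0.0/8 -> H3 at depth 8
  add 40.159.0.0/16 -> H3 at depth 16
  - 105.148.0.0/16 clear@16
  lookup 103.141.70.250: bits 01100111100011010100011011111010 walk d0:-→d1:-→d2:-→d3:-→d4:-→d5:H0→d6:-→d7:-→d8:-→d9:-→d10:-→d11:-→d12:-→d13:-→d14:-→d15:-→d16:-→d17:-→d18:-→d19:-→d20:-→d21:-→d22:-→d23:-→d24:-→d25:-→d26:-→d27:-→d28:-→d29:-→d30:-→d31:-→d32:H3 -> H3
  add 103.141.70.250/32 -> H5 at depth 32
  add 105.148.209.217/32 -> H1 at depth 32
  lookup 103.141.70.250: bits 01100111100011010100011011111010 walk d0:-→d1:-→d2:-→d3:-→d4:-→d5:H0→d6:-→d7:-→d8:-→d9:-→d10:-→d11:-→d12:-→d13:-→d14:-→d15:-→d16:-→d17:-→d18:-→d19:-→d20:-→d21:-→d22:-→d23:-→d24:-→d25:-→d26:-→d27:-→d28:-→d29:-→d30:-→d31:-→d32:H5 -> H5
  add 0.0.0.0/0 -> H1 at depth 0
  add 105.148.0.0/16 -> H4 at depth 16
  lookup 96.11.244.175: bits 01100 walk d0:H1→d1:-→d2:-→d3:-→d4:-→d5:H0 -> H0
  lookup 105.148.0.96: bits 0110100110010100 walk d0:H1→d1:-→d2:-→d3:-→d4:-→d5:-→d6:-→d7:-→d8:-→d9:-→d10:-→d11:-→d12:-→d13:-→d14:-→d15:-→d16:H4 -> H4
  add 103.141.70.224/27 -> H2 at depth 27
  lookup 40.159.4.83: bits 0010100010011111 walk d0:H1→d1:-→d2:-→d3:-→d4:-→d5:-→d6:-→d7:-→d8:-→d9:-→d10:-→d11:-→d12:-→d13:-→d14:-→d15:-→d16:H3 -> H3
  lookup 96.0.26.255: bits 01100 walk d0:H1→d1:-→d2:-→d3:-→d4:-→d5:H0 -> H0
  lookup 105.148.1.3: bits 0110100110010100 walk d0:H1→d1:-→d2:-→d3:-→d4:-→d5:-→d6:-→d7:-→d8:-→d9:-→d10:-→d11:-→d12:-→d13:-→d14:-→d15:-→d16:H4 -> H4
  add 40.159.114.0/24 -> H5 at depth 24
  add 103.141.70.250/32 -> H3 at depth 32
  lookup 40.159.114.1: bits 001010001001111101110010 walk d0:H1→d1:-→d2:-→d3:-→d4:-→d5:-→d6:-→d7:-→d8:-→d9:-→d10:-→d11:-→d12:-→d13:-→d14:-→d15:-→d16:H3→d17:-→d18:-→d19:-→d20:-→d21:-→d22:-→d23:-→d24:H5 -> H5
  lookup 105.148.209.217: bits 01101001100101001101000111011001 walk d0:H1→d1:-→d2:-→d3:-→d4:-→d5:-→d6:-→d7:-→d8:-→d9:-→d10:-→d11:-→d12:-→d13:-→d14:-→d15:-→d16:H4→d17:-→d18:-→d19:-→d20:-→d21:-→d22:-→d23:-→d24:-→d25:-→d26:-→d27:-→d28:-→d29:-→d30:-→d31:-→d32:H1 -> H1
  add 89.0.0.0/8 -> H1 at depth 8
  lookup 40.159.214.198: bits 0010100010011111 walk d0:H1→d1:-→d2:-→d3:-→d4:-→d5:-→d6:-→d7:-→d8:-→d9:-→d10:-→d11:-→d12:-→d13:-→d14:-→d15:-→d16:H3 -> H3
  - 0.0.0.0/0 clear@0
  lookup 40.159.10.102: bits 00101000100111110 walk d0:-→d1:-→d2:-→d3:-→d4:-→d5:-→d6:-→d7:-→d8:-→d9:-→d10:-→d11:-→d12:-→d13:-→d14:-→d15:-→d16:H3→d17:- -> H3
  add 105.144.0.0/12 -> H4 at depth 12
  - 89.0.0.0/8 clear@8
  lookup 105.144.148.70: bits 0110100110010 walk d0:-→d1:-→d2:-→d3:-→d4:-→d5:-→d6:-→d7:-→d8:-→d9:-→d10:-→d11:-→d12:H4→d13:- -> H4
  lookup 105.148.209.217: bits 01101001100101001101000111011001 walk d0:-→d1:-→d2:-→d3:-→d4:-→d5:-→d6:-→d7:-→d8:-→d9:-→d10:-→d11:-→d12:H4→d13:-→d14:-→d15:-→d16:H4→d17:-→d18:-→d19:-→d20:-→d21:-→d22:-→d23:-→d24:-→d25:-→d26:-→d27:-→d28:-→d29:-→d30:-→d31:-→d32:H1 -> H1
  lookup 96.0.0.211: bits 01100 walk d0:-→d1:-→d2:-→d3:-→d4:-→d5:H0 -> H0
  add 89.137.254.57/32 -> H3 at depth 32
  add 89.137.0.0/16 -> H0 at depth 16
  lookup 40.159.114.0: bits 001010001001111101110010 walk d0:-→d1:-→d2:-→d3:-→d4:-→d5:-→d6:-→d7:-→d8:-→d9:-→d10:-→d11:-→d12:-→d13:-→d14:-→d15:-→d16:H3→d17:-→d18:-→d19:-→d20:-→d21:-→d22:-→d23:-→d24:H5 -> H5
  lookup 89.137.31.11: bits 0101100110001001 walk d0:-→d1:-→d2:-→d3:-→d4:-→d5:-→d6:-→d7:-→d8:-→d9:-→d10:-→d11:-→d12:-→d13:-→d14:-→d15:-→d16:H0 -> H0
  add 89.137.0.0/16 -> H0 at depth 16

== LOOKUPS ==
["H3","H5","H0","H4","H3","H0","H4","H5","H1","H3","H3","H4","H1","H0","H5","H0"]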